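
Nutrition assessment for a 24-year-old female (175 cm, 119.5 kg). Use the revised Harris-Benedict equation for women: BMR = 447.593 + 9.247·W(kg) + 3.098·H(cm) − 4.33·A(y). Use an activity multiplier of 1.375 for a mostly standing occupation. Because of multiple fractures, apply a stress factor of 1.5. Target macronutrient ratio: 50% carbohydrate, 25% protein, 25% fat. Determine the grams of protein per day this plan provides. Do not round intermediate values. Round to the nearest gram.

Harris-Benedict: BMR = 447.593 + 9.247(119.5) + 3.098(175) − 4.33(24) = 1990.8395 kcal/day.
TEE = 1990.8395 × 1.375 = 2737.4043 kcal/day.
With stress factor 1.5: 2737.4043 × 1.5 = 4106.1065 kcal/day.
Protein energy = 25% × 4106.1065 = 1026.5266 kcal.
Protein = 1026.5266 ÷ 4 kcal/g = 256.6317 g.

257 g/day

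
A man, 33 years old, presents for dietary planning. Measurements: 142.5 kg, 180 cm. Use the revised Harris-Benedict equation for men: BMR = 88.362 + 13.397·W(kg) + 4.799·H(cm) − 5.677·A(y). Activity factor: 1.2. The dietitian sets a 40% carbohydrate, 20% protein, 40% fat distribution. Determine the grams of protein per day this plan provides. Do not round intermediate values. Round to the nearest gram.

160 g/day

Harris-Benedict: BMR = 88.362 + 13.397(142.5) + 4.799(180) − 5.677(33) = 2673.9135 kcal/day.
TEE = 2673.9135 × 1.2 = 3208.6962 kcal/day.
Protein energy = 20% × 3208.6962 = 641.7392 kcal.
Protein = 641.7392 ÷ 4 kcal/g = 160.4348 g.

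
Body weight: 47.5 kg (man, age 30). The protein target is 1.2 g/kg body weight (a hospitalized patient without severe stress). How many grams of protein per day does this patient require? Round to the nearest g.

57 g/day

Protein = 1.2 g/kg × 47.5 kg = 57 g/day.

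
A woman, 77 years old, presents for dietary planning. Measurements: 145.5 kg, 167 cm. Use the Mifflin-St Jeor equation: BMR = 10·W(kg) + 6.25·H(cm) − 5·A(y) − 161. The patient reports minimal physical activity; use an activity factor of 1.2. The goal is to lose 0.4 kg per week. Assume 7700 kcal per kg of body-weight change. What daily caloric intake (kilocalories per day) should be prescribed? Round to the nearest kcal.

1903 kilocalories per day

Mifflin-St Jeor (female): BMR = 10(145.5) + 6.25(167) − 5(77) − 161 = 1455 + 1043.75 − 385 − 161 = 1952.75 kcal/day.
TEE = 1952.75 × 1.2 = 2343.3 kcal/day.
Required daily deficit = 0.4 × 7700 ÷ 7 = 440 kcal/day.
Target intake = 2343.3 − 440 = 1903.3 kcal/day.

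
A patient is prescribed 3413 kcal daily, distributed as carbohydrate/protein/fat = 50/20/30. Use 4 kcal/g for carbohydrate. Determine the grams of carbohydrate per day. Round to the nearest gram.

427 g/day

Carbohydrate energy = 50% × 3413 = 1706.5 kcal.
At 4 kcal/g: 1706.5 ÷ 4 = 426.625 g.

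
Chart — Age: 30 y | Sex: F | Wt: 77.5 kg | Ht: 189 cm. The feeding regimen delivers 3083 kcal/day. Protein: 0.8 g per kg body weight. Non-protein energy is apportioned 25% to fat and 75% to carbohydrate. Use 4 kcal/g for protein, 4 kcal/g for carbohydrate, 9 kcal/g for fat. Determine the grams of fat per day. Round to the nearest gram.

79 g/day

Protein = 0.8 × 77.5 = 62 g → 62 × 4 = 248 kcal.
Non-protein calories = 3083 − 248 = 2835 kcal.
Fat: 25% × 2835 = 708.75 kcal; carbohydrate: 2126.25 kcal.
Fat: 708.75 kcal ÷ 9 kcal/g = 78.75 g.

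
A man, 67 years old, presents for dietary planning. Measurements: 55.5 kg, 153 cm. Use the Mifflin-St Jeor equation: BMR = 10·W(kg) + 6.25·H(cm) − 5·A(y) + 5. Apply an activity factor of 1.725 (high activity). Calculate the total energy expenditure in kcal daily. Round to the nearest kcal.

Mifflin-St Jeor (male): BMR = 10(55.5) + 6.25(153) − 5(67) + 5 = 555 + 956.25 − 335 + 5 = 1181.25 kcal/day.
TEE = BMR × activity factor = 1181.25 × 1.725 = 2037.6563 kcal/day.

2038 kcal daily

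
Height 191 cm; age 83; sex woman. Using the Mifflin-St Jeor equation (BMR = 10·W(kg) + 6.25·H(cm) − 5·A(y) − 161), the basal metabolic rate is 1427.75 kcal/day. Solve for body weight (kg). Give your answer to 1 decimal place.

1427.75 = 10·W + 6.25(191) − 5(83) − 161
10·W = 1427.75 − 617.75 = 810, so W = 81 kg.

81.0 kg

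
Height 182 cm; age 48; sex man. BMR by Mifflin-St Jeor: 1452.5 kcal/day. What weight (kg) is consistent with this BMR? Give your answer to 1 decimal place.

55.0 kg

1452.5 = 10·W + 6.25(182) − 5(48) + 5
10·W = 1452.5 − 902.5 = 550, so W = 55 kg.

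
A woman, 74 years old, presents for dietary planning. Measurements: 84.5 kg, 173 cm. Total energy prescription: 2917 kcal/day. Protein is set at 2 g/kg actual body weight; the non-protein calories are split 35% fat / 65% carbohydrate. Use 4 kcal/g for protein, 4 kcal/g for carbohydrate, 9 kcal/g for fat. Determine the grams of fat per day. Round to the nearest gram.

Protein = 2 × 84.5 = 169 g → 169 × 4 = 676 kcal.
Non-protein calories = 2917 − 676 = 2241 kcal.
Fat: 35% × 2241 = 784.35 kcal; carbohydrate: 1456.65 kcal.
Fat: 784.35 kcal ÷ 9 kcal/g = 87.15 g.

87 g/day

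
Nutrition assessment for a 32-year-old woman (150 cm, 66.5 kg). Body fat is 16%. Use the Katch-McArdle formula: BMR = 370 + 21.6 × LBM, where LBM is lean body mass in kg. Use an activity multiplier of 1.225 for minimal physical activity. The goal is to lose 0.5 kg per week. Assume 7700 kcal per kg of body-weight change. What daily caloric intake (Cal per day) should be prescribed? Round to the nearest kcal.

LBM = 66.5 × (1 − 0.16) = 55.86 kg. Katch-McArdle: BMR = 370 + 21.6 × 55.86 = 1576.576 kcal/day.
TEE = 1576.576 × 1.225 = 1931.3056 kcal/day.
Required daily deficit = 0.5 × 7700 ÷ 7 = 550 kcal/day.
Target intake = 1931.3056 − 550 = 1381.3056 kcal/day.

1381 Cal per day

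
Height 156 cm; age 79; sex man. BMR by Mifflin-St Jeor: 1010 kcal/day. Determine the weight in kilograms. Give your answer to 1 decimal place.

1010 = 10·W + 6.25(156) − 5(79) + 5
10·W = 1010 − 585 = 425, so W = 42.5 kg.

42.5 kg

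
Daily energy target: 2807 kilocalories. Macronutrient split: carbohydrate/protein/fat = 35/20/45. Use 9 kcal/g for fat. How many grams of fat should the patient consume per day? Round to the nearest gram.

140 g/day

Fat energy = 45% × 2807 = 1263.15 kcal.
At 9 kcal/g: 1263.15 ÷ 9 = 140.35 g.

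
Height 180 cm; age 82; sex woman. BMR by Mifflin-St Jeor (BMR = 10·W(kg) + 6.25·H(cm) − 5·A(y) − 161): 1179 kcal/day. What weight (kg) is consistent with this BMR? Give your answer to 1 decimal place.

1179 = 10·W + 6.25(180) − 5(82) − 161
10·W = 1179 − 554 = 625, so W = 62.5 kg.

62.5 kg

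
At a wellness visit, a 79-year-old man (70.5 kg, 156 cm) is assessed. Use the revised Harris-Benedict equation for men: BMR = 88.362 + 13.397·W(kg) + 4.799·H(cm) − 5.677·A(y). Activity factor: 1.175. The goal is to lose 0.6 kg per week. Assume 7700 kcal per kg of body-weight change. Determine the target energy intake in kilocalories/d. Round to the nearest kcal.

Harris-Benedict: BMR = 88.362 + 13.397(70.5) + 4.799(156) − 5.677(79) = 1333.0115 kcal/day.
TEE = 1333.0115 × 1.175 = 1566.2885 kcal/day.
Required daily deficit = 0.6 × 7700 ÷ 7 = 660 kcal/day.
Target intake = 1566.2885 − 660 = 906.2885 kcal/day.

906 kilocalories/d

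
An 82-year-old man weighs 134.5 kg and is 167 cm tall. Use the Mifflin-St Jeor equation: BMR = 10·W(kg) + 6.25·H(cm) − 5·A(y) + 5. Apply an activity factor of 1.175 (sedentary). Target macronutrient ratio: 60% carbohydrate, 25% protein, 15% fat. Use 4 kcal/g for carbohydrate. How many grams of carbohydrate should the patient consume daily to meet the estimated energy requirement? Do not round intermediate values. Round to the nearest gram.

Mifflin-St Jeor (male): BMR = 10(134.5) + 6.25(167) − 5(82) + 5 = 1345 + 1043.75 − 410 + 5 = 1983.75 kcal/day.
TEE = 1983.75 × 1.175 = 2330.9063 kcal/day.
Carbohydrate energy = 60% × 2330.9063 = 1398.5438 kcal.
Carbohydrate = 1398.5438 ÷ 4 kcal/g = 349.6359 g.

350 g/day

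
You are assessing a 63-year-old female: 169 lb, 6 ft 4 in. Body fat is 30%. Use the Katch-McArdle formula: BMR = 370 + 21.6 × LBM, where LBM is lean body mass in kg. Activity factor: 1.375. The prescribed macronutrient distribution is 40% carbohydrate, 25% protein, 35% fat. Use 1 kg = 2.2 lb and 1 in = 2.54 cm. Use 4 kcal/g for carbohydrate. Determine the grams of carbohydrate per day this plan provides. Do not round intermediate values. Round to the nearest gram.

211 g/day

Convert to metric: weight = 169 ÷ 2.2 = 76.8182 kg; height = (6×12 + 4) × 2.54 = 76 × 2.54 = 193.04 cm.
LBM = 76.8182 × (1 − 0.3) = 53.7727 kg. Katch-McArdle: BMR = 370 + 21.6 × 53.7727 = 1531.4909 kcal/day.
TEE = 1531.4909 × 1.375 = 2105.8 kcal/day.
Carbohydrate energy = 40% × 2105.8 = 842.32 kcal.
Carbohydrate = 842.32 ÷ 4 kcal/g = 210.58 g.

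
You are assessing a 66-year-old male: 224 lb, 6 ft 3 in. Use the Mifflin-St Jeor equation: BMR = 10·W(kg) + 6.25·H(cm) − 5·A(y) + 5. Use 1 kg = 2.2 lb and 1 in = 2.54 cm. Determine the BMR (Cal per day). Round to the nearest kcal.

Convert to metric: weight = 224 ÷ 2.2 = 101.8182 kg; height = (6×12 + 3) × 2.54 = 75 × 2.54 = 190.5 cm.
Mifflin-St Jeor (male): BMR = 10(101.8182) + 6.25(190.5) − 5(66) + 5 = 1018.1818 + 1190.625 − 330 + 5 = 1883.8068 kcal/day.

1884 Cal per day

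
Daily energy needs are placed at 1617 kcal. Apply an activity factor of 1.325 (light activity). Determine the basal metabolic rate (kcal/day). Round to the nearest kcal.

1220 kcal/day

BMR = TEE ÷ activity factor = 1617 ÷ 1.325 = 1220.3774 kcal/day.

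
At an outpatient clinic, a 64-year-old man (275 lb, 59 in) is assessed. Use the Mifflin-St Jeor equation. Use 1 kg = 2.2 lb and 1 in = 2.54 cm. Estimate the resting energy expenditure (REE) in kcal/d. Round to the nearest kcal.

1872 kcal/d

Convert to metric: weight = 275 ÷ 2.2 = 125 kg; height = 59 × 2.54 = 149.86 cm.
Mifflin-St Jeor (male): BMR = 10(125) + 6.25(149.86) − 5(64) + 5 = 1250 + 936.625 − 320 + 5 = 1871.625 kcal/day.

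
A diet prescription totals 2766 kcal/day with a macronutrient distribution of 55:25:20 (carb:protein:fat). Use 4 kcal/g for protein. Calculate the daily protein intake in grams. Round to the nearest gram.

Protein energy = 25% × 2766 = 691.5 kcal.
At 4 kcal/g: 691.5 ÷ 4 = 172.875 g.

173 g/day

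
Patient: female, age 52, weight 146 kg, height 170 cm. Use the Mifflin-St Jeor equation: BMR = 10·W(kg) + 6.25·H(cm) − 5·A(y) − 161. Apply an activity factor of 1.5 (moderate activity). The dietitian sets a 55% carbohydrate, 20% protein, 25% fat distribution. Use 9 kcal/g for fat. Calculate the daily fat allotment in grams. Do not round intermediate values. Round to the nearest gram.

Mifflin-St Jeor (female): BMR = 10(146) + 6.25(170) − 5(52) − 161 = 1460 + 1062.5 − 260 − 161 = 2101.5 kcal/day.
TEE = 2101.5 × 1.5 = 3152.25 kcal/day.
Fat energy = 25% × 3152.25 = 788.0625 kcal.
Fat = 788.0625 ÷ 9 kcal/g = 87.5625 g.

88 g/day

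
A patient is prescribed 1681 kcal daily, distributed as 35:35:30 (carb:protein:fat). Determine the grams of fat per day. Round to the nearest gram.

56 g/day

Fat energy = 30% × 1681 = 504.3 kcal.
At 9 kcal/g: 504.3 ÷ 9 = 56.0333 g.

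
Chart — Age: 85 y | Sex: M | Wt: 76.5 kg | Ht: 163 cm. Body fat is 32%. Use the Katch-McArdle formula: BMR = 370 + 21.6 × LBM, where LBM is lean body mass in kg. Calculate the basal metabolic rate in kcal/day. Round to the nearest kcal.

1494 kcal/day

LBM = 76.5 × (1 − 0.32) = 52.02 kg. Katch-McArdle: BMR = 370 + 21.6 × 52.02 = 1493.632 kcal/day.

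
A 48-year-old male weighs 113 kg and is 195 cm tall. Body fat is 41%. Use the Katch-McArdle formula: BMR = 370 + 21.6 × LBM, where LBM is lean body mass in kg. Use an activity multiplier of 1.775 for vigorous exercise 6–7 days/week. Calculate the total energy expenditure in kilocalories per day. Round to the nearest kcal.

LBM = 113 × (1 − 0.41) = 66.67 kg. Katch-McArdle: BMR = 370 + 21.6 × 66.67 = 1810.072 kcal/day.
TEE = BMR × activity factor = 1810.072 × 1.775 = 3212.8778 kcal/day.

3213 kilocalories per day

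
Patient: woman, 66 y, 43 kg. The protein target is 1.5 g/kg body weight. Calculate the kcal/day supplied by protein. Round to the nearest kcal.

Protein = 1.5 g/kg × 43 kg = 64.5 g/day.
Protein energy = 64.5 g × 4 kcal/g = 258 kcal/day.

258 kcal/day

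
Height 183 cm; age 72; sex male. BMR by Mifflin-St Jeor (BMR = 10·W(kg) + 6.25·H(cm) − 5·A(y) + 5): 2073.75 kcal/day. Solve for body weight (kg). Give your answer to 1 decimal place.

128.5 kg

2073.75 = 10·W + 6.25(183) − 5(72) + 5
10·W = 2073.75 − 788.75 = 1285, so W = 128.5 kg.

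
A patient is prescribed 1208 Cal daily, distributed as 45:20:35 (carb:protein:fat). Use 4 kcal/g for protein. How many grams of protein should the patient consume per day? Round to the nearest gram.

Protein energy = 20% × 1208 = 241.6 kcal.
At 4 kcal/g: 241.6 ÷ 4 = 60.4 g.

60 g/day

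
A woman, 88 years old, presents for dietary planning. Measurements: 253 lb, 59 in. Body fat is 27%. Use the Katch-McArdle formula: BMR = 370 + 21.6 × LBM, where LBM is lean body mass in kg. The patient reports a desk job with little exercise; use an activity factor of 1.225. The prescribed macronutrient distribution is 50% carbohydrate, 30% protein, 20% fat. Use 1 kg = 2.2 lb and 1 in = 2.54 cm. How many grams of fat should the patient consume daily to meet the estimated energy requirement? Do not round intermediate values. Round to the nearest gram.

Convert to metric: weight = 253 ÷ 2.2 = 115 kg; height = 59 × 2.54 = 149.86 cm.
LBM = 115 × (1 − 0.27) = 83.95 kg. Katch-McArdle: BMR = 370 + 21.6 × 83.95 = 2183.32 kcal/day.
TEE = 2183.32 × 1.225 = 2674.567 kcal/day.
Fat energy = 20% × 2674.567 = 534.9134 kcal.
Fat = 534.9134 ÷ 9 kcal/g = 59.4348 g.

59 g/day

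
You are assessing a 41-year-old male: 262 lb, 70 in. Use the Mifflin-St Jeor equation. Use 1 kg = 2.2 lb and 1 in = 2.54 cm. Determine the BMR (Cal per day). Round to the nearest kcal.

Convert to metric: weight = 262 ÷ 2.2 = 119.0909 kg; height = 70 × 2.54 = 177.8 cm.
Mifflin-St Jeor (male): BMR = 10(119.0909) + 6.25(177.8) − 5(41) + 5 = 1190.9091 + 1111.25 − 205 + 5 = 2102.1591 kcal/day.

2102 Cal per day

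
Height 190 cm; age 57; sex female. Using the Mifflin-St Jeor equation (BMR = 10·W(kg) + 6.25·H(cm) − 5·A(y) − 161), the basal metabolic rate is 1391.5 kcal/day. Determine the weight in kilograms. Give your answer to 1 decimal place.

65.0 kg

1391.5 = 10·W + 6.25(190) − 5(57) − 161
10·W = 1391.5 − 741.5 = 650, so W = 65 kg.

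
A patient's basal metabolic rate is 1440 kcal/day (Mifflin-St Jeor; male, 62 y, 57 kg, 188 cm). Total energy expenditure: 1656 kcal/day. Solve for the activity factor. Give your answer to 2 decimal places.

1.15

Activity factor = TEE ÷ BMR = 1656 ÷ 1440 = 1.15.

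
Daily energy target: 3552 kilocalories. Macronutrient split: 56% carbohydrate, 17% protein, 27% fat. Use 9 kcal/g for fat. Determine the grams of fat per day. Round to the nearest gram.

Fat energy = 27% × 3552 = 959.04 kcal.
At 9 kcal/g: 959.04 ÷ 9 = 106.56 g.

107 g/day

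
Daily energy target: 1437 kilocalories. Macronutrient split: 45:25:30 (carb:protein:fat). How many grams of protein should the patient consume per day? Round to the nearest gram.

Protein energy = 25% × 1437 = 359.25 kcal.
At 4 kcal/g: 359.25 ÷ 4 = 89.8125 g.

90 g/day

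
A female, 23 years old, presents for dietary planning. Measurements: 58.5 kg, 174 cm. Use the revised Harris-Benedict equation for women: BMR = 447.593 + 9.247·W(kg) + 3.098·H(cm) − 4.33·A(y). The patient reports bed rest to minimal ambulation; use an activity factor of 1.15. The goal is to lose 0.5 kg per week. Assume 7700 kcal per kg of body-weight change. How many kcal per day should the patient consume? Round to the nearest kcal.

1092 kcal per day

Harris-Benedict: BMR = 447.593 + 9.247(58.5) + 3.098(174) − 4.33(23) = 1428.0045 kcal/day.
TEE = 1428.0045 × 1.15 = 1642.2052 kcal/day.
Required daily deficit = 0.5 × 7700 ÷ 7 = 550 kcal/day.
Target intake = 1642.2052 − 550 = 1092.2052 kcal/day.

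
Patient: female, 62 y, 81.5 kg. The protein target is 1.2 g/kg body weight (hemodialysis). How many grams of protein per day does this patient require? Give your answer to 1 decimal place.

Protein = 1.2 g/kg × 81.5 kg = 97.8 g/day.

97.8 g/day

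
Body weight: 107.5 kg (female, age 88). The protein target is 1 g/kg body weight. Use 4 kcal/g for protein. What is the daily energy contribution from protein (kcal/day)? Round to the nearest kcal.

Protein = 1 g/kg × 107.5 kg = 107.5 g/day.
Protein energy = 107.5 g × 4 kcal/g = 430 kcal/day.

430 kcal/day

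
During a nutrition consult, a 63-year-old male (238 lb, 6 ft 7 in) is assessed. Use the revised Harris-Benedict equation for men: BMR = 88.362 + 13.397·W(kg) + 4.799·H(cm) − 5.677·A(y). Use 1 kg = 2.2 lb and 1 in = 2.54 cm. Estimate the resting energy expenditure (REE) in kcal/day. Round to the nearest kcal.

Convert to metric: weight = 238 ÷ 2.2 = 108.1818 kg; height = (6×12 + 7) × 2.54 = 79 × 2.54 = 200.66 cm.
Harris-Benedict: BMR = 88.362 + 13.397(108.1818) + 4.799(200.66) − 5.677(63) = 2142.9902 kcal/day.

2143 kcal/day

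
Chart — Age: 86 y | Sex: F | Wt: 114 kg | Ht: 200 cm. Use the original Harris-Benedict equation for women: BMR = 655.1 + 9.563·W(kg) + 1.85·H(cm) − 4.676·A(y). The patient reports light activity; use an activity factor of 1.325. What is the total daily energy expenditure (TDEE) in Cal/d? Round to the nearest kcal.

Harris-Benedict: BMR = 655.1 + 9.563(114) + 1.85(200) − 4.676(86) = 1713.146 kcal/day.
TEE = BMR × activity factor = 1713.146 × 1.325 = 2269.9185 kcal/day.

2270 Cal/d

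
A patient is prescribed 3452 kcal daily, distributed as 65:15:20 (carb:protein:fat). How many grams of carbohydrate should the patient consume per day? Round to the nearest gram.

Carbohydrate energy = 65% × 3452 = 2243.8 kcal.
At 4 kcal/g: 2243.8 ÷ 4 = 560.95 g.

561 g/day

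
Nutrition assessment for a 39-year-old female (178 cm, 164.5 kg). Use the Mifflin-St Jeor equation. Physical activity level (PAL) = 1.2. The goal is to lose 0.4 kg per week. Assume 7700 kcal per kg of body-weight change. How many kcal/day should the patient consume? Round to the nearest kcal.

Mifflin-St Jeor (female): BMR = 10(164.5) + 6.25(178) − 5(39) − 161 = 1645 + 1112.5 − 195 − 161 = 2401.5 kcal/day.
TEE = 2401.5 × 1.2 = 2881.8 kcal/day.
Required daily deficit = 0.4 × 7700 ÷ 7 = 440 kcal/day.
Target intake = 2881.8 − 440 = 2441.8 kcal/day.

2442 kcal/day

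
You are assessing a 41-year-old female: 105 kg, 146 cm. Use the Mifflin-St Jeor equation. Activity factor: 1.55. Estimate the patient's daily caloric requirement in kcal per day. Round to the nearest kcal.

2475 kcal per day

Mifflin-St Jeor (female): BMR = 10(105) + 6.25(146) − 5(41) − 161 = 1050 + 912.5 − 205 − 161 = 1596.5 kcal/day.
TEE = BMR × activity factor = 1596.5 × 1.55 = 2474.575 kcal/day.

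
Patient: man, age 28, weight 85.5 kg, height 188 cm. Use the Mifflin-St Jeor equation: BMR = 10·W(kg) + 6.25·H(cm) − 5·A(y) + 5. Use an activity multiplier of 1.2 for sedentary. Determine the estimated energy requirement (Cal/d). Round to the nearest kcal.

Mifflin-St Jeor (male): BMR = 10(85.5) + 6.25(188) − 5(28) + 5 = 855 + 1175 − 140 + 5 = 1895 kcal/day.
TEE = BMR × activity factor = 1895 × 1.2 = 2274 kcal/day.

2274 Cal/d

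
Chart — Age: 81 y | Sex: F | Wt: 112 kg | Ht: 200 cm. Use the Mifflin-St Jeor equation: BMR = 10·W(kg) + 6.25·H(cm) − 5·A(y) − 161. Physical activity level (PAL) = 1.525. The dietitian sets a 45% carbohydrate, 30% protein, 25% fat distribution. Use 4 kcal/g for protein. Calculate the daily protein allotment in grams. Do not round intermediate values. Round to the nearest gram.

Mifflin-St Jeor (female): BMR = 10(112) + 6.25(200) − 5(81) − 161 = 1120 + 1250 − 405 − 161 = 1804 kcal/day.
TEE = 1804 × 1.525 = 2751.1 kcal/day.
Protein energy = 30% × 2751.1 = 825.33 kcal.
Protein = 825.33 ÷ 4 kcal/g = 206.3325 g.

206 g/day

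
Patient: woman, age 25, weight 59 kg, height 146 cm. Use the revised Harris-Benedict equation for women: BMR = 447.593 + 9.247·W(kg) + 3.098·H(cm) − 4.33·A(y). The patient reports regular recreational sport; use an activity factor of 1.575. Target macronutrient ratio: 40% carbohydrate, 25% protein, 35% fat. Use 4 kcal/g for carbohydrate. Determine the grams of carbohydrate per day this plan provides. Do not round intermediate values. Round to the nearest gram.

211 g/day

Harris-Benedict: BMR = 447.593 + 9.247(59) + 3.098(146) − 4.33(25) = 1337.224 kcal/day.
TEE = 1337.224 × 1.575 = 2106.1278 kcal/day.
Carbohydrate energy = 40% × 2106.1278 = 842.4511 kcal.
Carbohydrate = 842.4511 ÷ 4 kcal/g = 210.6128 g.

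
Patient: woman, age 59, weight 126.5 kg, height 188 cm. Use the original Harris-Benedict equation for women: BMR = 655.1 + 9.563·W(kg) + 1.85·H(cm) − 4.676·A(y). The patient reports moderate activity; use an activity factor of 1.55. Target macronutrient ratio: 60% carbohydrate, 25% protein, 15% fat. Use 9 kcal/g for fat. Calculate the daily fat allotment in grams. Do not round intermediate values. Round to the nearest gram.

50 g/day

Harris-Benedict: BMR = 655.1 + 9.563(126.5) + 1.85(188) − 4.676(59) = 1936.7355 kcal/day.
TEE = 1936.7355 × 1.55 = 3001.94 kcal/day.
Fat energy = 15% × 3001.94 = 450.291 kcal.
Fat = 450.291 ÷ 9 kcal/g = 50.0323 g.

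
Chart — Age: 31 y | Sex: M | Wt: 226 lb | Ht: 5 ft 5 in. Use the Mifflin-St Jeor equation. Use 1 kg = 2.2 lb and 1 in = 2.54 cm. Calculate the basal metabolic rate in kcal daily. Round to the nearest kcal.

1909 kcal daily

Convert to metric: weight = 226 ÷ 2.2 = 102.7273 kg; height = (5×12 + 5) × 2.54 = 65 × 2.54 = 165.1 cm.
Mifflin-St Jeor (male): BMR = 10(102.7273) + 6.25(165.1) − 5(31) + 5 = 1027.2727 + 1031.875 − 155 + 5 = 1909.1477 kcal/day.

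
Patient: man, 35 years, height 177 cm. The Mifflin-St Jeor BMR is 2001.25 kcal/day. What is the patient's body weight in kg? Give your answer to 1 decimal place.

106.5 kg

2001.25 = 10·W + 6.25(177) − 5(35) + 5
10·W = 2001.25 − 936.25 = 1065, so W = 106.5 kg.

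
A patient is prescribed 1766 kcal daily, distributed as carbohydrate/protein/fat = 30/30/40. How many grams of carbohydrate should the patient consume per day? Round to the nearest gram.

Carbohydrate energy = 30% × 1766 = 529.8 kcal.
At 4 kcal/g: 529.8 ÷ 4 = 132.45 g.

132 g/day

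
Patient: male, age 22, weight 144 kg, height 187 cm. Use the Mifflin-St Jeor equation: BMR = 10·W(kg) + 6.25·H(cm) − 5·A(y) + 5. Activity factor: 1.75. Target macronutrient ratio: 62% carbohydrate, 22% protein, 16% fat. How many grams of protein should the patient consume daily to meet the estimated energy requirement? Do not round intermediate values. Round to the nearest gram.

241 g/day

Mifflin-St Jeor (male): BMR = 10(144) + 6.25(187) − 5(22) + 5 = 1440 + 1168.75 − 110 + 5 = 2503.75 kcal/day.
TEE = 2503.75 × 1.75 = 4381.5625 kcal/day.
Protein energy = 22% × 4381.5625 = 963.9438 kcal.
Protein = 963.9438 ÷ 4 kcal/g = 240.9859 g.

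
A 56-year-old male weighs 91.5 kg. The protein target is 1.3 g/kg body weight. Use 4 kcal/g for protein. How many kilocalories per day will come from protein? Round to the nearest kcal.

Protein = 1.3 g/kg × 91.5 kg = 118.95 g/day.
Protein energy = 118.95 g × 4 kcal/g = 475.8 kcal/day.

476 kcal/day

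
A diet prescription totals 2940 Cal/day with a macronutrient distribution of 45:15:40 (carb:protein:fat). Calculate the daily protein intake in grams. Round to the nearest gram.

Protein energy = 15% × 2940 = 441 kcal.
At 4 kcal/g: 441 ÷ 4 = 110.25 g.

110 g/day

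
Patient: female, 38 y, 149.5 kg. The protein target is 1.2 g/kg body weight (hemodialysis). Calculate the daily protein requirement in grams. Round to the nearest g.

Protein = 1.2 g/kg × 149.5 kg = 179.4 g/day.

179 g/day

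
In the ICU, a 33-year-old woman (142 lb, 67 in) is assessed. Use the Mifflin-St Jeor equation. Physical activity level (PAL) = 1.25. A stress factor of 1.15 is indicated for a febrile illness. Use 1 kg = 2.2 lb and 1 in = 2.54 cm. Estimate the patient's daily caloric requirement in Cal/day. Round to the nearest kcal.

Convert to metric: weight = 142 ÷ 2.2 = 64.5455 kg; height = 67 × 2.54 = 170.18 cm.
Mifflin-St Jeor (female): BMR = 10(64.5455) + 6.25(170.18) − 5(33) − 161 = 645.4545 + 1063.625 − 165 − 161 = 1383.0795 kcal/day.
TEE = BMR × activity factor = 1383.0795 × 1.25 = 1728.8494 kcal/day.
Apply stress factor: 1728.8494 × 1.15 = 1988.1768 kcal/day.

1988 Cal/day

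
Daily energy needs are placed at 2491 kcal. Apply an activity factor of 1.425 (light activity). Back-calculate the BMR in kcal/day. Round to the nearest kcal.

1748 kcal/day

BMR = TEE ÷ activity factor = 2491 ÷ 1.425 = 1748.0702 kcal/day.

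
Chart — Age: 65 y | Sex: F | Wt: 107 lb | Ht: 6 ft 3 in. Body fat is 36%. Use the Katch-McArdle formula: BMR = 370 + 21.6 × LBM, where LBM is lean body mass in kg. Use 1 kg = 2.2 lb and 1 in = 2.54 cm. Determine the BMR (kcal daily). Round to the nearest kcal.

1042 kcal daily

Convert to metric: weight = 107 ÷ 2.2 = 48.6364 kg; height = (6×12 + 3) × 2.54 = 75 × 2.54 = 190.5 cm.
LBM = 48.6364 × (1 − 0.36) = 31.1273 kg. Katch-McArdle: BMR = 370 + 21.6 × 31.1273 = 1042.3491 kcal/day.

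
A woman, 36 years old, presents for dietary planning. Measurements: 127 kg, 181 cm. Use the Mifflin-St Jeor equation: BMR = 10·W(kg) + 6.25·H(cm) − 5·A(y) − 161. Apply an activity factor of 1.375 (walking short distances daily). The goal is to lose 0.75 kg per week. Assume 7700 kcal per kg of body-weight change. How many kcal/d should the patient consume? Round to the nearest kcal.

2008 kcal/d

Mifflin-St Jeor (female): BMR = 10(127) + 6.25(181) − 5(36) − 161 = 1270 + 1131.25 − 180 − 161 = 2060.25 kcal/day.
TEE = 2060.25 × 1.375 = 2832.8438 kcal/day.
Required daily deficit = 0.75 × 7700 ÷ 7 = 825 kcal/day.
Target intake = 2832.8438 − 825 = 2007.8438 kcal/day.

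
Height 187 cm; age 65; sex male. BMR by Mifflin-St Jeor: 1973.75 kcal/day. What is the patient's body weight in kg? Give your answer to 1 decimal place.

112.5 kg

1973.75 = 10·W + 6.25(187) − 5(65) + 5
10·W = 1973.75 − 848.75 = 1125, so W = 112.5 kg.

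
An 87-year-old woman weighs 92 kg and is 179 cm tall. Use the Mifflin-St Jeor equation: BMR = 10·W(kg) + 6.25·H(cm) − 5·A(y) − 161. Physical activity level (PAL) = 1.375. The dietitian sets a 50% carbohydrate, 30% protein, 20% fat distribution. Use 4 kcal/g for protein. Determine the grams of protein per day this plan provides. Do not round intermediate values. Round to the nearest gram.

149 g/day

Mifflin-St Jeor (female): BMR = 10(92) + 6.25(179) − 5(87) − 161 = 920 + 1118.75 − 435 − 161 = 1442.75 kcal/day.
TEE = 1442.75 × 1.375 = 1983.7813 kcal/day.
Protein energy = 30% × 1983.7813 = 595.1344 kcal.
Protein = 595.1344 ÷ 4 kcal/g = 148.7836 g.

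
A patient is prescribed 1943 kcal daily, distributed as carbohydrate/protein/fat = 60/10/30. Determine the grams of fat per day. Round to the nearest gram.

65 g/day

Fat energy = 30% × 1943 = 582.9 kcal.
At 9 kcal/g: 582.9 ÷ 9 = 64.7667 g.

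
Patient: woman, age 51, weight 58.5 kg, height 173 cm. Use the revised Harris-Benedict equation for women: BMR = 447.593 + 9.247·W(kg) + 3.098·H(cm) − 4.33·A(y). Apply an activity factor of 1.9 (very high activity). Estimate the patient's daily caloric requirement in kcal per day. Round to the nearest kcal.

Harris-Benedict: BMR = 447.593 + 9.247(58.5) + 3.098(173) − 4.33(51) = 1303.6665 kcal/day.
TEE = BMR × activity factor = 1303.6665 × 1.9 = 2476.9664 kcal/day.

2477 kcal per day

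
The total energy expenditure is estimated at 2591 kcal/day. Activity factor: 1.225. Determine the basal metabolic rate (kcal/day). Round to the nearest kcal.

2115 kcal/day

BMR = TEE ÷ activity factor = 2591 ÷ 1.225 = 2115.102 kcal/day.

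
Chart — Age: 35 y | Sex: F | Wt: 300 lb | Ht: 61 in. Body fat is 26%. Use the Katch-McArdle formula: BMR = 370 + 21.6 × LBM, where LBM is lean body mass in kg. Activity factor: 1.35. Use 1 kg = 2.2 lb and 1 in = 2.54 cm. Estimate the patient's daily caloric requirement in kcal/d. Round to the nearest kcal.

Convert to metric: weight = 300 ÷ 2.2 = 136.3636 kg; height = 61 × 2.54 = 154.94 cm.
LBM = 136.3636 × (1 − 0.26) = 100.9091 kg. Katch-McArdle: BMR = 370 + 21.6 × 100.9091 = 2549.6364 kcal/day.
TEE = BMR × activity factor = 2549.6364 × 1.35 = 3442.0091 kcal/day.

3442 kcal/d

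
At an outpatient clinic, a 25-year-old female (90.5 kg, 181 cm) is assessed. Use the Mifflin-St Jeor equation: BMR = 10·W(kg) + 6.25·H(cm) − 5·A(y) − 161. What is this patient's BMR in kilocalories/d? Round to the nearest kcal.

Mifflin-St Jeor (female): BMR = 10(90.5) + 6.25(181) − 5(25) − 161 = 905 + 1131.25 − 125 − 161 = 1750.25 kcal/day.

1750 kilocalories/d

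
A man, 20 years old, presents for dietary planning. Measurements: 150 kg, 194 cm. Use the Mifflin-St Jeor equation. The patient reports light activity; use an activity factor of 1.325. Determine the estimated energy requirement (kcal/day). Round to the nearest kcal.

Mifflin-St Jeor (male): BMR = 10(150) + 6.25(194) − 5(20) + 5 = 1500 + 1212.5 − 100 + 5 = 2617.5 kcal/day.
TEE = BMR × activity factor = 2617.5 × 1.325 = 3468.1875 kcal/day.

3468 kcal/day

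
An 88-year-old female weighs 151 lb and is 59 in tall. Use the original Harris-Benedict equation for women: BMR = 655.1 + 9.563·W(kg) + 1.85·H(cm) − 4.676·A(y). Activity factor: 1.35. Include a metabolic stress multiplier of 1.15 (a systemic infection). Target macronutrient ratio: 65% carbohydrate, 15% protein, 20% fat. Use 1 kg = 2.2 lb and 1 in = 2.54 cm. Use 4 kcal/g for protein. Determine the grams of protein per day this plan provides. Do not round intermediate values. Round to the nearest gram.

Convert to metric: weight = 151 ÷ 2.2 = 68.6364 kg; height = 59 × 2.54 = 149.86 cm.
Harris-Benedict: BMR = 655.1 + 9.563(68.6364) + 1.85(149.86) − 4.676(88) = 1177.2225 kcal/day.
TEE = 1177.2225 × 1.35 = 1589.2504 kcal/day.
With stress factor 1.15: 1589.2504 × 1.15 = 1827.638 kcal/day.
Protein energy = 15% × 1827.638 = 274.1457 kcal.
Protein = 274.1457 ÷ 4 kcal/g = 68.5364 g.

69 g/day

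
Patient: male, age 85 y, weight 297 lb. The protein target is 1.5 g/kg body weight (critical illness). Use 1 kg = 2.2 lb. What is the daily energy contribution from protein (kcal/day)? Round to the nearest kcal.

810 kcal/day

Weight in kg = 297 ÷ 2.2 = 135 kg.
Protein = 1.5 g/kg × 135 kg = 202.5 g/day.
Protein energy = 202.5 g × 4 kcal/g = 810 kcal/day.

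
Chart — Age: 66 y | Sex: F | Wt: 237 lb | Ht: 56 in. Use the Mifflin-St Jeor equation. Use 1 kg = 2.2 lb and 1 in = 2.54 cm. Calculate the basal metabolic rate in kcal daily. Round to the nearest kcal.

Convert to metric: weight = 237 ÷ 2.2 = 107.7273 kg; height = 56 × 2.54 = 142.24 cm.
Mifflin-St Jeor (female): BMR = 10(107.7273) + 6.25(142.24) − 5(66) − 161 = 1077.2727 + 889 − 330 − 161 = 1475.2727 kcal/day.

1475 kcal daily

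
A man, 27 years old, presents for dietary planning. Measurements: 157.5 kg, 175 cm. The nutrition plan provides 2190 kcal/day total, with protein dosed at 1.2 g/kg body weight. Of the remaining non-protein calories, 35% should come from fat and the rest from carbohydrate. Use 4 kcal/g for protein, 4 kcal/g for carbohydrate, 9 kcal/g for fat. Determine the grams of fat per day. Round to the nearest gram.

56 g/day

Protein = 1.2 × 157.5 = 189 g → 189 × 4 = 756 kcal.
Non-protein calories = 2190 − 756 = 1434 kcal.
Fat: 35% × 1434 = 501.9 kcal; carbohydrate: 932.1 kcal.
Fat: 501.9 kcal ÷ 9 kcal/g = 55.7667 g.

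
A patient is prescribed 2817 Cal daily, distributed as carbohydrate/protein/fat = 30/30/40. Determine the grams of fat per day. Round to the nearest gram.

Fat energy = 40% × 2817 = 1126.8 kcal.
At 9 kcal/g: 1126.8 ÷ 9 = 125.2 g.

125 g/day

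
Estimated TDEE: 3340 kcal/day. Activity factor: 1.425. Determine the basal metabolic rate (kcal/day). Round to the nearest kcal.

2344 kcal/day

BMR = TEE ÷ activity factor = 3340 ÷ 1.425 = 2343.8596 kcal/day.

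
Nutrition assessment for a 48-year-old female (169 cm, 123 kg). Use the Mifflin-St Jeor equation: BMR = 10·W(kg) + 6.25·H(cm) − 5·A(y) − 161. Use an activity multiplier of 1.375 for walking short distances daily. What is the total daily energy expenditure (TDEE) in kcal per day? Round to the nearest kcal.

Mifflin-St Jeor (female): BMR = 10(123) + 6.25(169) − 5(48) − 161 = 1230 + 1056.25 − 240 − 161 = 1885.25 kcal/day.
TEE = BMR × activity factor = 1885.25 × 1.375 = 2592.2188 kcal/day.

2592 kcal per day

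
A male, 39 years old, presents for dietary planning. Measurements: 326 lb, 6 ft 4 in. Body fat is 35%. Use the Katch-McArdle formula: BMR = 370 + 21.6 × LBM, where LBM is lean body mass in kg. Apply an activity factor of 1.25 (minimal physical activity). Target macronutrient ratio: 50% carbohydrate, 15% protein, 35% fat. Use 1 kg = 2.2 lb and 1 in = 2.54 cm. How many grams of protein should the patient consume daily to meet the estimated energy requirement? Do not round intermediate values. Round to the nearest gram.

115 g/day

Convert to metric: weight = 326 ÷ 2.2 = 148.1818 kg; height = (6×12 + 4) × 2.54 = 76 × 2.54 = 193.04 cm.
LBM = 148.1818 × (1 − 0.35) = 96.3182 kg. Katch-McArdle: BMR = 370 + 21.6 × 96.3182 = 2450.4727 kcal/day.
TEE = 2450.4727 × 1.25 = 3063.0909 kcal/day.
Protein energy = 15% × 3063.0909 = 459.4636 kcal.
Protein = 459.4636 ÷ 4 kcal/g = 114.8659 g.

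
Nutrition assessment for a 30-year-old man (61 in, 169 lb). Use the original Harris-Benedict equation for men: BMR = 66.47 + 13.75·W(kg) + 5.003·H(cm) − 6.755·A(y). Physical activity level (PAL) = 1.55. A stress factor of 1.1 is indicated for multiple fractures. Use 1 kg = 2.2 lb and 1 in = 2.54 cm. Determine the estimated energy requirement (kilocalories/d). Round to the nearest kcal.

2890 kilocalories/d

Convert to metric: weight = 169 ÷ 2.2 = 76.8182 kg; height = 61 × 2.54 = 154.94 cm.
Harris-Benedict: BMR = 66.47 + 13.75(76.8182) + 5.003(154.94) − 6.755(30) = 1695.2348 kcal/day.
TEE = BMR × activity factor = 1695.2348 × 1.55 = 2627.614 kcal/day.
Apply stress factor: 2627.614 × 1.1 = 2890.3754 kcal/day.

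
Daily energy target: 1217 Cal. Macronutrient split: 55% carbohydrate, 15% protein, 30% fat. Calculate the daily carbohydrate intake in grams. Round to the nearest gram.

167 g/day

Carbohydrate energy = 55% × 1217 = 669.35 kcal.
At 4 kcal/g: 669.35 ÷ 4 = 167.3375 g.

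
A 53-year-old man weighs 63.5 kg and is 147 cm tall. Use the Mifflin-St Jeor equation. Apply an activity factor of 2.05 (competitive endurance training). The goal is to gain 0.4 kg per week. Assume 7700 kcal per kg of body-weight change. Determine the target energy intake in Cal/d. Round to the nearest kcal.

3092 Cal/d

Mifflin-St Jeor (male): BMR = 10(63.5) + 6.25(147) − 5(53) + 5 = 635 + 918.75 − 265 + 5 = 1293.75 kcal/day.
TEE = 1293.75 × 2.05 = 2652.1875 kcal/day.
Required daily surplus = 0.4 × 7700 ÷ 7 = 440 kcal/day.
Target intake = 2652.1875 + 440 = 3092.1875 kcal/day.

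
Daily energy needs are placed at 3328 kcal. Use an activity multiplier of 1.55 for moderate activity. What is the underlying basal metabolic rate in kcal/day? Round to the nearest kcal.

BMR = TEE ÷ activity factor = 3328 ÷ 1.55 = 2147.0968 kcal/day.

2147 kcal/day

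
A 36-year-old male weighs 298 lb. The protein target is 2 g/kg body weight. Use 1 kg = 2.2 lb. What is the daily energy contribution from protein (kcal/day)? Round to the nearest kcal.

1084 kcal/day

Weight in kg = 298 ÷ 2.2 = 135.4545 kg.
Protein = 2 g/kg × 135.4545 kg = 270.9091 g/day.
Protein energy = 270.9091 g × 4 kcal/g = 1083.6364 kcal/day.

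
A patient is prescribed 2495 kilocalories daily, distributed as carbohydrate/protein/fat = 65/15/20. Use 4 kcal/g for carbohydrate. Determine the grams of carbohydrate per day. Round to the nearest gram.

Carbohydrate energy = 65% × 2495 = 1621.75 kcal.
At 4 kcal/g: 1621.75 ÷ 4 = 405.4375 g.

405 g/day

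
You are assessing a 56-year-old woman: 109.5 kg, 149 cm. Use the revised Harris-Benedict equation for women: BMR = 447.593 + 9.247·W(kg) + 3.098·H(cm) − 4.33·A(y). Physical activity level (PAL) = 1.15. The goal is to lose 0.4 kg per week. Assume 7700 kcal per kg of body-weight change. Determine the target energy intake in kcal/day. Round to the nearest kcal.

Harris-Benedict: BMR = 447.593 + 9.247(109.5) + 3.098(149) − 4.33(56) = 1679.2615 kcal/day.
TEE = 1679.2615 × 1.15 = 1931.1507 kcal/day.
Required daily deficit = 0.4 × 7700 ÷ 7 = 440 kcal/day.
Target intake = 1931.1507 − 440 = 1491.1507 kcal/day.

1491 kcal/day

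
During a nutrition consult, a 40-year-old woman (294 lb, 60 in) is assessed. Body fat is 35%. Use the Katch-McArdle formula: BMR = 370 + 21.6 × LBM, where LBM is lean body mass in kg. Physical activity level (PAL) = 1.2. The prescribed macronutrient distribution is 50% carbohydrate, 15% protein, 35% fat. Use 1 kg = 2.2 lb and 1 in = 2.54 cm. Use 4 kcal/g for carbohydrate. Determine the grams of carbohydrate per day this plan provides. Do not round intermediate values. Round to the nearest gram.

337 g/day

Convert to metric: weight = 294 ÷ 2.2 = 133.6364 kg; height = 60 × 2.54 = 152.4 cm.
LBM = 133.6364 × (1 − 0.35) = 86.8636 kg. Katch-McArdle: BMR = 370 + 21.6 × 86.8636 = 2246.2545 kcal/day.
TEE = 2246.2545 × 1.2 = 2695.5055 kcal/day.
Carbohydrate energy = 50% × 2695.5055 = 1347.7527 kcal.
Carbohydrate = 1347.7527 ÷ 4 kcal/g = 336.9382 g.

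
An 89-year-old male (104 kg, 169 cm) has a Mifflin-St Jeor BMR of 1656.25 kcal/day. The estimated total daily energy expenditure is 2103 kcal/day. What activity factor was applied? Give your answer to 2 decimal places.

1.27

Activity factor = TEE ÷ BMR = 2103 ÷ 1656.25 = 1.27.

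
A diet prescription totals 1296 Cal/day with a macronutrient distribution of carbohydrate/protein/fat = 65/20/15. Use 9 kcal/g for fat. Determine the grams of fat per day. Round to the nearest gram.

22 g/day

Fat energy = 15% × 1296 = 194.4 kcal.
At 9 kcal/g: 194.4 ÷ 9 = 21.6 g.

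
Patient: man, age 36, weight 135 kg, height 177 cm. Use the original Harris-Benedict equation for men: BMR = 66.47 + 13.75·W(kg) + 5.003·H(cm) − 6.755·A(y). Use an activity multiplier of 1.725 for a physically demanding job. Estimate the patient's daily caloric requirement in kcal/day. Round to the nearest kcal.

4425 kcal/day

Harris-Benedict: BMR = 66.47 + 13.75(135) + 5.003(177) − 6.755(36) = 2565.071 kcal/day.
TEE = BMR × activity factor = 2565.071 × 1.725 = 4424.7475 kcal/day.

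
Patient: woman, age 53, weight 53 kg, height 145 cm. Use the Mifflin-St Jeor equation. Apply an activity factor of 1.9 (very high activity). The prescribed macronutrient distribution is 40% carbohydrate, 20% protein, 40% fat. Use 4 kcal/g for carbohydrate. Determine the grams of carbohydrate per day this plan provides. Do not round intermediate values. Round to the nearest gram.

Mifflin-St Jeor (female): BMR = 10(53) + 6.25(145) − 5(53) − 161 = 530 + 906.25 − 265 − 161 = 1010.25 kcal/day.
TEE = 1010.25 × 1.9 = 1919.475 kcal/day.
Carbohydrate energy = 40% × 1919.475 = 767.79 kcal.
Carbohydrate = 767.79 ÷ 4 kcal/g = 191.9475 g.

192 g/day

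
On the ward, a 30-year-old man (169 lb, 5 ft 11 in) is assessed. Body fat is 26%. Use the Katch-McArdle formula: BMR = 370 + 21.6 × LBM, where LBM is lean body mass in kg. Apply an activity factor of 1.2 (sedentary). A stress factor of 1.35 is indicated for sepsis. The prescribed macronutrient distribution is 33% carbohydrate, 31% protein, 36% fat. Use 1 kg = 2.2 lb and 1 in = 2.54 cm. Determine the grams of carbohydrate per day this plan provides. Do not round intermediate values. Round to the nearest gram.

Convert to metric: weight = 169 ÷ 2.2 = 76.8182 kg; height = (5×12 + 11) × 2.54 = 71 × 2.54 = 180.34 cm.
LBM = 76.8182 × (1 − 0.26) = 56.8455 kg. Katch-McArdle: BMR = 370 + 21.6 × 56.8455 = 1597.8618 kcal/day.
TEE = 1597.8618 × 1.2 = 1917.4342 kcal/day.
With stress factor 1.35: 1917.4342 × 1.35 = 2588.5361 kcal/day.
Carbohydrate energy = 33% × 2588.5361 = 854.2169 kcal.
Carbohydrate = 854.2169 ÷ 4 kcal/g = 213.5542 g.

214 g/day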